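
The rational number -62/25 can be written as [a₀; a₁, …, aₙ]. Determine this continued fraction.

[-3; 1, 1, 12]

⌊-62/25⌋ = -3, remainder 13
⌊25/13⌋ = 1, remainder 12
⌊13/12⌋ = 1, remainder 1
⌊12/1⌋ = 12, remainder 0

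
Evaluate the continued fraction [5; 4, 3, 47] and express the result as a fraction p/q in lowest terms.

Collapse the nested fraction from the inside out:
Start with 47.
3 + 1/(47/1) = 3 + 1/47 = 142/47
4 + 1/(142/47) = 4 + 47/142 = 615/142
5 + 1/(615/142) = 5 + 142/615 = 3217/615

3217/615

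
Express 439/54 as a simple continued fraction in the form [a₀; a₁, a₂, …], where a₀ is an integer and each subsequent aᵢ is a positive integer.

⌊439/54⌋ = 8, remainder 7
⌊54/7⌋ = 7, remainder 5
⌊7/5⌋ = 1, remainder 2
⌊5/2⌋ = 2, remainder 1
⌊2/1⌋ = 2, remainder 0

[8; 7, 1, 2, 2]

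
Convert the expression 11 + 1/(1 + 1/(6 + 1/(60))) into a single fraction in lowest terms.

4992/421

Start with 60.
6 + 1/(60/1) = 6 + 1/60 = 361/60
1 + 1/(361/60) = 1 + 60/361 = 421/361
11 + 1/(421/361) = 11 + 361/421 = 4992/421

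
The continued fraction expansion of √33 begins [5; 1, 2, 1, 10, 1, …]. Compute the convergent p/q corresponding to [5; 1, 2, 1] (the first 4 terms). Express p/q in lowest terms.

Work from the innermost term outward:
Start with 1.
2 + 1/(1/1) = 2 + 1/1 = 3/1
1 + 1/(3/1) = 1 + 1/3 = 4/3
5 + 1/(4/3) = 5 + 3/4 = 23/4

23/4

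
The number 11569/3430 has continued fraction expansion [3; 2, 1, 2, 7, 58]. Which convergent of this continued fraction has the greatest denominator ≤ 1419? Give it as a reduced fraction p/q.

199/59

List convergents until the denominator exceeds the bound:
a_0 = 3: 3/1  (≤ bound)
a_1 = 2: 7/2  (≤ bound)
a_2 = 1: 10/3  (≤ bound)
a_3 = 2: 27/8  (≤ bound)
a_4 = 7: 199/59  (≤ bound)
a_5 = 58: 11569/3430  (> 1419, stop)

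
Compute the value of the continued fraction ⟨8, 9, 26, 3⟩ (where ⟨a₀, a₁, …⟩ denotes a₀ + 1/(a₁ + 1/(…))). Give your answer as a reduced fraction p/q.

Start with 3.
26 + 1/(3/1) = 26 + 1/3 = 79/3
9 + 1/(79/3) = 9 + 3/79 = 714/79
8 + 1/(714/79) = 8 + 79/714 = 5791/714

5791/714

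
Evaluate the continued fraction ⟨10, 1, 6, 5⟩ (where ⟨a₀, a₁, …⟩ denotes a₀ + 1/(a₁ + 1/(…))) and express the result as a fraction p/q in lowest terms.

a_0 = 10: 10/1
a_1 = 1: 11/1
a_2 = 6: 76/7
a_3 = 5: 391/36

391/36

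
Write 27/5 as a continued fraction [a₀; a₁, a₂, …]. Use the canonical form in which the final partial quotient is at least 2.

[5; 2, 2]

Repeatedly divide and take the remainder:
⌊27/5⌋ = 5, remainder 2
⌊5/2⌋ = 2, remainder 1
⌊2/1⌋ = 2, remainder 0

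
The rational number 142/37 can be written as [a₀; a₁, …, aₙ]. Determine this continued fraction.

⌊142/37⌋ = 3, remainder 31
⌊37/31⌋ = 1, remainder 6
⌊31/6⌋ = 5, remainder 1
⌊6/1⌋ = 6, remainder 0

[3; 1, 5, 6]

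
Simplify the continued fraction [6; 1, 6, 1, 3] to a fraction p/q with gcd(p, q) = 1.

Work from the innermost term outward:
Start with 3.
1 + 1/(3/1) = 1 + 1/3 = 4/3
6 + 1/(4/3) = 6 + 3/4 = 27/4
1 + 1/(27/4) = 1 + 4/27 = 31/27
6 + 1/(31/27) = 6 + 27/31 = 213/31

213/31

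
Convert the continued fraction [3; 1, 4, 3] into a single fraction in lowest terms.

a_0 = 3: 3/1
a_1 = 1: 4/1
a_2 = 4: 19/5
a_3 = 3: 61/16

61/16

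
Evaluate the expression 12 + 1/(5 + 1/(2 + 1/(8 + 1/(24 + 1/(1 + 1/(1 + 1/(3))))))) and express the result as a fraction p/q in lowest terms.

Build up convergents one term at a time:
a_0 = 12: 12/1
a_1 = 5: 61/5
a_2 = 2: 134/11
a_3 = 8: 1133/93
a_4 = 24: 27326/2243
a_5 = 1: 28459/2336
a_6 = 1: 55785/4579
a_7 = 3: 195814/16073

195814/16073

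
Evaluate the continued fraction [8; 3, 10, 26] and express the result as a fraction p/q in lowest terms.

6733/809

Collapse the nested fraction from the inside out:
Start with 26.
10 + 1/(26/1) = 10 + 1/26 = 261/26
3 + 1/(261/26) = 3 + 26/261 = 809/261
8 + 1/(809/261) = 8 + 261/809 = 6733/809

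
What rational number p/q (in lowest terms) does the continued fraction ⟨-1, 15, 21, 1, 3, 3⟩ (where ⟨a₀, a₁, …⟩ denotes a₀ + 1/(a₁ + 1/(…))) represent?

-3975/4258

Start with 3.
3 + 1/(3/1) = 3 + 1/3 = 10/3
1 + 1/(10/3) = 1 + 3/10 = 13/10
21 + 1/(13/10) = 21 + 10/13 = 283/13
15 + 1/(283/13) = 15 + 13/283 = 4258/283
-1 + 1/(4258/283) = -1 + 283/4258 = -3975/4258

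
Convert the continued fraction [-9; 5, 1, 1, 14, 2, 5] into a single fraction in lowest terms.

Start with 5.
2 + 1/(5/1) = 2 + 1/5 = 11/5
14 + 1/(11/5) = 14 + 5/11 = 159/11
1 + 1/(159/11) = 1 + 11/159 = 170/159
1 + 1/(170/159) = 1 + 159/170 = 329/170
5 + 1/(329/170) = 5 + 170/329 = 1815/329
-9 + 1/(1815/329) = -9 + 329/1815 = -16006/1815

-16006/1815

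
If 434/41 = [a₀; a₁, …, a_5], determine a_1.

Run the Euclidean algorithm, recording each quotient:
⌊434/41⌋ = 10, remainder 24
⌊41/24⌋ = 1, remainder 17

1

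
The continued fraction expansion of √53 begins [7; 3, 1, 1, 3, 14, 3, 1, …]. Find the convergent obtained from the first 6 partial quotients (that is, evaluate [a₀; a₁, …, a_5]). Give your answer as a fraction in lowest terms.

2599/357

Use the convergent recurrence hₖ = aₖ·hₖ₋₁ + hₖ₋₂ (and likewise for the denominators kₖ):
a_0 = 7: 7/1
a_1 = 3: 22/3
a_2 = 1: 29/4
a_3 = 1: 51/7
a_4 = 3: 182/25
a_5 = 14: 2599/357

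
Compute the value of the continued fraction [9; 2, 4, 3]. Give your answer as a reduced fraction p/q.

274/29

Starting at the tail and folding back:
Start with 3.
4 + 1/(3/1) = 4 + 1/3 = 13/3
2 + 1/(13/3) = 2 + 3/13 = 29/13
9 + 1/(29/13) = 9 + 13/29 = 274/29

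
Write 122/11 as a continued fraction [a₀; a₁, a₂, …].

[11; 11]

122 ÷ 11 → quotient 11, remainder 1
11 ÷ 1 → quotient 11, remainder 0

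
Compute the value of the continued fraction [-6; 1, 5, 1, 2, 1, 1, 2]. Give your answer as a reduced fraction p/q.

Start with 2.
1 + 1/(2/1) = 1 + 1/2 = 3/2
1 + 1/(3/2) = 1 + 2/3 = 5/3
2 + 1/(5/3) = 2 + 3/5 = 13/5
1 + 1/(13/5) = 1 + 5/13 = 18/13
5 + 1/(18/13) = 5 + 13/18 = 103/18
1 + 1/(103/18) = 1 + 18/103 = 121/103
-6 + 1/(121/103) = -6 + 103/121 = -623/121

-623/121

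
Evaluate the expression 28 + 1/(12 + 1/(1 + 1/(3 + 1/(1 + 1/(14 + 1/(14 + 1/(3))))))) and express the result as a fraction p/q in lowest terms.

Use the convergent recurrence hₖ = aₖ·hₖ₋₁ + hₖ₋₂ (and likewise for the denominators kₖ):
a_0 = 28: 28/1
a_1 = 12: 337/12
a_2 = 1: 365/13
a_3 = 3: 1432/51
a_4 = 1: 1797/64
a_5 = 14: 26590/947
a_6 = 14: 374057/13322
a_7 = 3: 1148761/40913

1148761/40913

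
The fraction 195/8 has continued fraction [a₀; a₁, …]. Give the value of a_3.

2

⌊195/8⌋ = 24, remainder 3
⌊8/3⌋ = 2, remainder 2
⌊3/2⌋ = 1, remainder 1
⌊2/1⌋ = 2, remainder 0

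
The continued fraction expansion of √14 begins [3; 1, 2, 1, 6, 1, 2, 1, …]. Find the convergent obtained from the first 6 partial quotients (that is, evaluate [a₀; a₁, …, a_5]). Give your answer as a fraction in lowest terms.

Build up convergents one term at a time:
a_0 = 3: 3/1
a_1 = 1: 4/1
a_2 = 2: 11/3
a_3 = 1: 15/4
a_4 = 6: 101/27
a_5 = 1: 116/31

116/31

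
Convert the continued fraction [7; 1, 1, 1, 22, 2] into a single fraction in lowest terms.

1065/139

Start with 2.
22 + 1/(2/1) = 22 + 1/2 = 45/2
1 + 1/(45/2) = 1 + 2/45 = 47/45
1 + 1/(47/45) = 1 + 45/47 = 92/47
1 + 1/(92/47) = 1 + 47/92 = 139/92
7 + 1/(139/92) = 7 + 92/139 = 1065/139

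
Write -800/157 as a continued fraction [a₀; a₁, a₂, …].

[-6; 1, 9, 2, 7]

Run the Euclidean algorithm, recording each quotient:
-800 = -6·157 + 142, so a_0 = -6
157 = 1·142 + 15, so a_1 = 1
142 = 9·15 + 7, so a_2 = 9
15 = 2·7 + 1, so a_3 = 2
7 = 7·1 + 0, so a_4 = 7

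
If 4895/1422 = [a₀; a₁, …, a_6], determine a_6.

2

Repeatedly divide and take the remainder:
4895 = 3·1422 + 629, so a_0 = 3
1422 = 2·629 + 164, so a_1 = 2
629 = 3·164 + 137, so a_2 = 3
164 = 1·137 + 27, so a_3 = 1
137 = 5·27 + 2, so a_4 = 5
27 = 13·2 + 1, so a_5 = 13
2 = 2·1 + 0, so a_6 = 2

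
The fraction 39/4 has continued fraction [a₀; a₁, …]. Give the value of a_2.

Repeatedly divide and take the remainder:
⌊39/4⌋ = 9, remainder 3
⌊4/3⌋ = 1, remainder 1
⌊3/1⌋ = 3, remainder 0

3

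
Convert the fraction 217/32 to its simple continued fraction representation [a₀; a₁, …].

217 = 6·32 + 25, so a_0 = 6
32 = 1·25 + 7, so a_1 = 1
25 = 3·7 + 4, so a_2 = 3
7 = 1·4 + 3, so a_3 = 1
4 = 1·3 + 1, so a_4 = 1
3 = 3·1 + 0, so a_5 = 3

[6; 1, 3, 1, 1, 3]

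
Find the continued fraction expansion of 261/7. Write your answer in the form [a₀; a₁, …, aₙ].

261 ÷ 7 → quotient 37, remainder 2
7 ÷ 2 → quotient 3, remainder 1
2 ÷ 1 → quotient 2, remainder 0

[37; 3, 2]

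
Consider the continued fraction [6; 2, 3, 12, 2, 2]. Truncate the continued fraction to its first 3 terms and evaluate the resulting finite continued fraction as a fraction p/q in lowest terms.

Start with 3.
2 + 1/(3/1) = 2 + 1/3 = 7/3
6 + 1/(7/3) = 6 + 3/7 = 45/7

45/7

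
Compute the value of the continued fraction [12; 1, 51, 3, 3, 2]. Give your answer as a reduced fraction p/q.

a_0 = 12: 12/1
a_1 = 1: 13/1
a_2 = 51: 675/52
a_3 = 3: 2038/157
a_4 = 3: 6789/523
a_5 = 2: 15616/1203

15616/1203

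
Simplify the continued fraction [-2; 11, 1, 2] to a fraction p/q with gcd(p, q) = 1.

-67/35

Start with 2.
1 + 1/(2/1) = 1 + 1/2 = 3/2
11 + 1/(3/2) = 11 + 2/3 = 35/3
-2 + 1/(35/3) = -2 + 3/35 = -67/35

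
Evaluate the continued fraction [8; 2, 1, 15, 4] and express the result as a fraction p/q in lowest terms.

1593/191

a_0 = 8: 8/1
a_1 = 2: 17/2
a_2 = 1: 25/3
a_3 = 15: 392/47
a_4 = 4: 1593/191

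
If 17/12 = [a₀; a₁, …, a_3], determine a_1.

Run the Euclidean algorithm, recording each quotient:
17 = 1·12 + 5, so a_0 = 1
12 = 2·5 + 2, so a_1 = 2

2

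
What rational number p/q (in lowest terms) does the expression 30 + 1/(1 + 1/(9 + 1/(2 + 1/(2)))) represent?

1607/52

Compute successive convergents:
a_0 = 30: 30/1
a_1 = 1: 31/1
a_2 = 9: 309/10
a_3 = 2: 649/21
a_4 = 2: 1607/52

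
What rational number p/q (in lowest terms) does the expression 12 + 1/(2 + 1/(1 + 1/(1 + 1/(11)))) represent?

a_0 = 12: 12/1
a_1 = 2: 25/2
a_2 = 1: 37/3
a_3 = 1: 62/5
a_4 = 11: 719/58

719/58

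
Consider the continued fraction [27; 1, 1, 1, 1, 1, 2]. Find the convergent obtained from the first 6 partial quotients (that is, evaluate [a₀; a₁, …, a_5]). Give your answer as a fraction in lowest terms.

221/8

Start with 1.
1 + 1/(1/1) = 1 + 1/1 = 2/1
1 + 1/(2/1) = 1 + 1/2 = 3/2
1 + 1/(3/2) = 1 + 2/3 = 5/3
1 + 1/(5/3) = 1 + 3/5 = 8/5
27 + 1/(8/5) = 27 + 5/8 = 221/8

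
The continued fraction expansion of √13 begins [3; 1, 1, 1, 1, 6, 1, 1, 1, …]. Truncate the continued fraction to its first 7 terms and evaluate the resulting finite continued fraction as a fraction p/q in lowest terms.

a_0 = 3: 3/1
a_1 = 1: 4/1
a_2 = 1: 7/2
a_3 = 1: 11/3
a_4 = 1: 18/5
a_5 = 6: 119/33
a_6 = 1: 137/38

137/38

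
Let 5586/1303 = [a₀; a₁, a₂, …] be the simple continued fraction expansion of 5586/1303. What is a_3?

15

Repeatedly divide and take the remainder:
5586 = 4·1303 + 374, so a_0 = 4
1303 = 3·374 + 181, so a_1 = 3
374 = 2·181 + 12, so a_2 = 2
181 = 15·12 + 1, so a_3 = 15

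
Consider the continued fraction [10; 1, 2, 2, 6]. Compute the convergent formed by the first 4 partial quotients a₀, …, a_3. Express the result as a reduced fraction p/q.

Compute successive convergents:
a_0 = 10: 10/1
a_1 = 1: 11/1
a_2 = 2: 32/3
a_3 = 2: 75/7

75/7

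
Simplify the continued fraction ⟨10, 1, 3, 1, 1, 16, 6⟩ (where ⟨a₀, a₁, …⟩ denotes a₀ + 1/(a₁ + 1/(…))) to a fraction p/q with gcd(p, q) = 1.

a_0 = 10: 10/1
a_1 = 1: 11/1
a_2 = 3: 43/4
a_3 = 1: 54/5
a_4 = 1: 97/9
a_5 = 16: 1606/149
a_6 = 6: 9733/903

9733/903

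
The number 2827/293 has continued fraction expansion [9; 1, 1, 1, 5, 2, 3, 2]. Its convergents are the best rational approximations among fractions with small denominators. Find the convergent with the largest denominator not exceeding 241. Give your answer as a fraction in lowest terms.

List convergents until the denominator exceeds the bound:
a_0 = 9: 9/1  (≤ bound)
a_1 = 1: 10/1  (≤ bound)
a_2 = 1: 19/2  (≤ bound)
a_3 = 1: 29/3  (≤ bound)
a_4 = 5: 164/17  (≤ bound)
a_5 = 2: 357/37  (≤ bound)
a_6 = 3: 1235/128  (≤ bound)
a_7 = 2: 2827/293  (> 241, stop)

1235/128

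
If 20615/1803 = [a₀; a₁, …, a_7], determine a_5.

20615 ÷ 1803 → quotient 11, remainder 782
1803 ÷ 782 → quotient 2, remainder 239
782 ÷ 239 → quotient 3, remainder 65
239 ÷ 65 → quotient 3, remainder 44
65 ÷ 44 → quotient 1, remainder 21
44 ÷ 21 → quotient 2, remainder 2

2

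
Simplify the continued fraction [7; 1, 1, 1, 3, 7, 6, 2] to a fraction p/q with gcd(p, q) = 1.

8111/1062

a_0 = 7: 7/1
a_1 = 1: 8/1
a_2 = 1: 15/2
a_3 = 1: 23/3
a_4 = 3: 84/11
a_5 = 7: 611/80
a_6 = 6: 3750/491
a_7 = 2: 8111/1062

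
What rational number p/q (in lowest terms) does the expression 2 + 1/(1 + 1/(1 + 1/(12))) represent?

63/25

Build up convergents one term at a time:
a_0 = 2: 2/1
a_1 = 1: 3/1
a_2 = 1: 5/2
a_3 = 12: 63/25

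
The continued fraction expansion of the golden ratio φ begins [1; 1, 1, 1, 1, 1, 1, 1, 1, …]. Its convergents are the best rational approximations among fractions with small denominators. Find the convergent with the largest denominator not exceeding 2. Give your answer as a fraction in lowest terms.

3/2

a_0 = 1: 1/1  (≤ bound)
a_1 = 1: 2/1  (≤ bound)
a_2 = 1: 3/2  (≤ bound)
a_3 = 1: 5/3  (> 2, stop)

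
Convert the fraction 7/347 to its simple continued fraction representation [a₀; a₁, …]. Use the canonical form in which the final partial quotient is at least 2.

[0; 49, 1, 1, 3]

⌊7/347⌋ = 0, remainder 7
⌊347/7⌋ = 49, remainder 4
⌊7/4⌋ = 1, remainder 3
⌊4/3⌋ = 1, remainder 1
⌊3/1⌋ = 3, remainder 0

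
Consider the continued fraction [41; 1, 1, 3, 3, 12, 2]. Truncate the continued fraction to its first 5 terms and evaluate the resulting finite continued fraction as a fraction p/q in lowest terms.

956/23

Work from the innermost term outward:
Start with 3.
3 + 1/(3/1) = 3 + 1/3 = 10/3
1 + 1/(10/3) = 1 + 3/10 = 13/10
1 + 1/(13/10) = 1 + 10/13 = 23/13
41 + 1/(23/13) = 41 + 13/23 = 956/23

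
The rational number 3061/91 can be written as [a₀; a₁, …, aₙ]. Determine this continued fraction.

[33; 1, 1, 1, 3, 8]

Repeatedly divide and take the remainder:
3061 ÷ 91 → quotient 33, remainder 58
91 ÷ 58 → quotient 1, remainder 33
58 ÷ 33 → quotient 1, remainder 25
33 ÷ 25 → quotient 1, remainder 8
25 ÷ 8 → quotient 3, remainder 1
8 ÷ 1 → quotient 8, remainder 0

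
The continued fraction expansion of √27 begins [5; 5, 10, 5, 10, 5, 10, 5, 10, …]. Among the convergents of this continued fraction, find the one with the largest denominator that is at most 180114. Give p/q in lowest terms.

716035/137801

a_0 = 5: 5/1  (≤ bound)
a_1 = 5: 26/5  (≤ bound)
a_2 = 10: 265/51  (≤ bound)
a_3 = 5: 1351/260  (≤ bound)
a_4 = 10: 13775/2651  (≤ bound)
a_5 = 5: 70226/13515  (≤ bound)
a_6 = 10: 716035/137801  (≤ bound)
a_7 = 5: 3650401/702520  (> 180114, stop)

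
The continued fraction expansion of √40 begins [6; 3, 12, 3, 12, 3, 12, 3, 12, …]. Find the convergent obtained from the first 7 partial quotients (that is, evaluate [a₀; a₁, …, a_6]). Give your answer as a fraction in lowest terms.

337434/53353

Work from the innermost term outward:
Start with 12.
3 + 1/(12/1) = 3 + 1/12 = 37/12
12 + 1/(37/12) = 12 + 12/37 = 456/37
3 + 1/(456/37) = 3 + 37/456 = 1405/456
12 + 1/(1405/456) = 12 + 456/1405 = 17316/1405
3 + 1/(17316/1405) = 3 + 1405/17316 = 53353/17316
6 + 1/(53353/17316) = 6 + 17316/53353 = 337434/53353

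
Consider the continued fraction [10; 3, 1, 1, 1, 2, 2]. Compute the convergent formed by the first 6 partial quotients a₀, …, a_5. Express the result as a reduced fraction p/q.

298/29

Use the convergent recurrence hₖ = aₖ·hₖ₋₁ + hₖ₋₂ (and likewise for the denominators kₖ):
a_0 = 10: 10/1
a_1 = 3: 31/3
a_2 = 1: 41/4
a_3 = 1: 72/7
a_4 = 1: 113/11
a_5 = 2: 298/29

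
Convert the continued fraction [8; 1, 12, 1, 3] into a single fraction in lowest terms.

a_0 = 8: 8/1
a_1 = 1: 9/1
a_2 = 12: 116/13
a_3 = 1: 125/14
a_4 = 3: 491/55

491/55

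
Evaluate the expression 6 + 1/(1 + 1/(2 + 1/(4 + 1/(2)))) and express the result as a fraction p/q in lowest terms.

194/29

a_0 = 6: 6/1
a_1 = 1: 7/1
a_2 = 2: 20/3
a_3 = 4: 87/13
a_4 = 2: 194/29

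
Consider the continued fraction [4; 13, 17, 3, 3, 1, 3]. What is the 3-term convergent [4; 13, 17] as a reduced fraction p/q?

Work from the innermost term outward:
Start with 17.
13 + 1/(17/1) = 13 + 1/17 = 222/17
4 + 1/(222/17) = 4 + 17/222 = 905/222

905/222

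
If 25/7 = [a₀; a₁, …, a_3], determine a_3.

25 = 3·7 + 4, so a_0 = 3
7 = 1·4 + 3, so a_1 = 1
4 = 1·3 + 1, so a_2 = 1
3 = 3·1 + 0, so a_3 = 3

3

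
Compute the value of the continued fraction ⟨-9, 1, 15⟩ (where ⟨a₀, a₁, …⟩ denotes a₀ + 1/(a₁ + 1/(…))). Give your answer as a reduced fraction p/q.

Start with 15.
1 + 1/(15/1) = 1 + 1/15 = 16/15
-9 + 1/(16/15) = -9 + 15/16 = -129/16

-129/16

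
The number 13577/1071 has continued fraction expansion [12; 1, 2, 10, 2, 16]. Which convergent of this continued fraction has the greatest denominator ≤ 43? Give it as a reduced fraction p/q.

393/31

List convergents until the denominator exceeds the bound:
a_0 = 12: 12/1  (≤ bound)
a_1 = 1: 13/1  (≤ bound)
a_2 = 2: 38/3  (≤ bound)
a_3 = 10: 393/31  (≤ bound)
a_4 = 2: 824/65  (> 43, stop)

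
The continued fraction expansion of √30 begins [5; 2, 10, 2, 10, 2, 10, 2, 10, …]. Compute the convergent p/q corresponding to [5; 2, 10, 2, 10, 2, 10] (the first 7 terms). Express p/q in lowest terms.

Start with 10.
2 + 1/(10/1) = 2 + 1/10 = 21/10
10 + 1/(21/10) = 10 + 10/21 = 220/21
2 + 1/(220/21) = 2 + 21/220 = 461/220
10 + 1/(461/220) = 10 + 220/461 = 4830/461
2 + 1/(4830/461) = 2 + 461/4830 = 10121/4830
5 + 1/(10121/4830) = 5 + 4830/10121 = 55435/10121

55435/10121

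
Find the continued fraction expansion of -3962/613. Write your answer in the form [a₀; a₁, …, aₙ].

[-7; 1, 1, 6, 3, 4, 1, 2]

-3962 ÷ 613 → quotient -7, remainder 329
613 ÷ 329 → quotient 1, remainder 284
329 ÷ 284 → quotient 1, remainder 45
284 ÷ 45 → quotient 6, remainder 14
45 ÷ 14 → quotient 3, remainder 3
14 ÷ 3 → quotient 4, remainder 2
3 ÷ 2 → quotient 1, remainder 1
2 ÷ 1 → quotient 2, remainder 0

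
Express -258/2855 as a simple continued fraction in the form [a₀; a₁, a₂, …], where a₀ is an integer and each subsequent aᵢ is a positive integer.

-258 = -1·2855 + 2597, so a_0 = -1
2855 = 1·2597 + 258, so a_1 = 1
2597 = 10·258 + 17, so a_2 = 10
258 = 15·17 + 3, so a_3 = 15
17 = 5·3 + 2, so a_4 = 5
3 = 1·2 + 1, so a_5 = 1
2 = 2·1 + 0, so a_6 = 2

[-1; 1, 10, 15, 5, 1, 2]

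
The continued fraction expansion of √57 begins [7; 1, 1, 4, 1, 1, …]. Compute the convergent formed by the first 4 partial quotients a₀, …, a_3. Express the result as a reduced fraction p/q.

Start with 4.
1 + 1/(4/1) = 1 + 1/4 = 5/4
1 + 1/(5/4) = 1 + 4/5 = 9/5
7 + 1/(9/5) = 7 + 5/9 = 68/9

68/9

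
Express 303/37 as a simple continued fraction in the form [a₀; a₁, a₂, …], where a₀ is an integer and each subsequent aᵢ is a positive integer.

Repeatedly divide and take the remainder:
303 = 8·37 + 7, so a_0 = 8
37 = 5·7 + 2, so a_1 = 5
7 = 3·2 + 1, so a_2 = 3
2 = 2·1 + 0, so a_3 = 2

[8; 5, 3, 2]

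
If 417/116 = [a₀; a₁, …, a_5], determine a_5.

3

417 = 3·116 + 69, so a_0 = 3
116 = 1·69 + 47, so a_1 = 1
69 = 1·47 + 22, so a_2 = 1
47 = 2·22 + 3, so a_3 = 2
22 = 7·3 + 1, so a_4 = 7
3 = 3·1 + 0, so a_5 = 3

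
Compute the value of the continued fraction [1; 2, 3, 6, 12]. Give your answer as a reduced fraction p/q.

766/535

Starting at the tail and folding back:
Start with 12.
6 + 1/(12/1) = 6 + 1/12 = 73/12
3 + 1/(73/12) = 3 + 12/73 = 231/73
2 + 1/(231/73) = 2 + 73/231 = 535/231
1 + 1/(535/231) = 1 + 231/535 = 766/535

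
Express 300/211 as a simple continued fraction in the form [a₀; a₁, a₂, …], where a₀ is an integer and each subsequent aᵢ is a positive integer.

300 = 1·211 + 89, so a_0 = 1
211 = 2·89 + 33, so a_1 = 2
89 = 2·33 + 23, so a_2 = 2
33 = 1·23 + 10, so a_3 = 1
23 = 2·10 + 3, so a_4 = 2
10 = 3·3 + 1, so a_5 = 3
3 = 3·1 + 0, so a_6 = 3

[1; 2, 2, 1, 2, 3, 3]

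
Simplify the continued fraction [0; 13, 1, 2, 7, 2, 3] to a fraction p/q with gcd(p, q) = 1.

163/2230

Start with 3.
2 + 1/(3/1) = 2 + 1/3 = 7/3
7 + 1/(7/3) = 7 + 3/7 = 52/7
2 + 1/(52/7) = 2 + 7/52 = 111/52
1 + 1/(111/52) = 1 + 52/111 = 163/111
13 + 1/(163/111) = 13 + 111/163 = 2230/163
0 + 1/(2230/163) = 0 + 163/2230 = 163/2230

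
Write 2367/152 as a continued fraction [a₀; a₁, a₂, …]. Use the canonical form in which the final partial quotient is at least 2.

Apply division with remainder until the remainder is 0:
2367 ÷ 152 → quotient 15, remainder 87
152 ÷ 87 → quotient 1, remainder 65
87 ÷ 65 → quotient 1, remainder 22
65 ÷ 22 → quotient 2, remainder 21
22 ÷ 21 → quotient 1, remainder 1
21 ÷ 1 → quotient 21, remainder 0

[15; 1, 1, 2, 1, 21]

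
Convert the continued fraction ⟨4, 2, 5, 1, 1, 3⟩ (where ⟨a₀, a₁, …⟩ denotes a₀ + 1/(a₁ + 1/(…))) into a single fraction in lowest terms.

a_0 = 4: 4/1
a_1 = 2: 9/2
a_2 = 5: 49/11
a_3 = 1: 58/13
a_4 = 1: 107/24
a_5 = 3: 379/85

379/85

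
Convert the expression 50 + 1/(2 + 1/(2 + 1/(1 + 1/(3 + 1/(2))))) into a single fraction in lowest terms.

Work from the innermost term outward:
Start with 2.
3 + 1/(2/1) = 3 + 1/2 = 7/2
1 + 1/(7/2) = 1 + 2/7 = 9/7
2 + 1/(9/7) = 2 + 7/9 = 25/9
2 + 1/(25/9) = 2 + 9/25 = 59/25
50 + 1/(59/25) = 50 + 25/59 = 2975/59

2975/59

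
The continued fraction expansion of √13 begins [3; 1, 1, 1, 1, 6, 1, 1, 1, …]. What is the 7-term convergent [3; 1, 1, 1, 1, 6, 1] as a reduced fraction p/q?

137/38

Compute successive convergents:
a_0 = 3: 3/1
a_1 = 1: 4/1
a_2 = 1: 7/2
a_3 = 1: 11/3
a_4 = 1: 18/5
a_5 = 6: 119/33
a_6 = 1: 137/38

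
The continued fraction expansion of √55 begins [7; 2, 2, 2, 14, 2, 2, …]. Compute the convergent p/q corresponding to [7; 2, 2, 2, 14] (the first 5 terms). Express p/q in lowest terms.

1283/173

a_0 = 7: 7/1
a_1 = 2: 15/2
a_2 = 2: 37/5
a_3 = 2: 89/12
a_4 = 14: 1283/173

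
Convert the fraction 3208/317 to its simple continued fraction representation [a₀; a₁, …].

[10; 8, 2, 1, 12]

Apply division with remainder until the remainder is 0:
3208 ÷ 317 → quotient 10, remainder 38
317 ÷ 38 → quotient 8, remainder 13
38 ÷ 13 → quotient 2, remainder 12
13 ÷ 12 → quotient 1, remainder 1
12 ÷ 1 → quotient 12, remainder 0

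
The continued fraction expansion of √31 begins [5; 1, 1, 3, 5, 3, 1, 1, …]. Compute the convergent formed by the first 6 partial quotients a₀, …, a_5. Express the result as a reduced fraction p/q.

657/118

Starting at the tail and folding back:
Start with 3.
5 + 1/(3/1) = 5 + 1/3 = 16/3
3 + 1/(16/3) = 3 + 3/16 = 51/16
1 + 1/(51/16) = 1 + 16/51 = 67/51
1 + 1/(67/51) = 1 + 51/67 = 118/67
5 + 1/(118/67) = 5 + 67/118 = 657/118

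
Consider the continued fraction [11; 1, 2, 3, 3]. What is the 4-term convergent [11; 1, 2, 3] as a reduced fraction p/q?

117/10

Start with 3.
2 + 1/(3/1) = 2 + 1/3 = 7/3
1 + 1/(7/3) = 1 + 3/7 = 10/7
11 + 1/(10/7) = 11 + 7/10 = 117/10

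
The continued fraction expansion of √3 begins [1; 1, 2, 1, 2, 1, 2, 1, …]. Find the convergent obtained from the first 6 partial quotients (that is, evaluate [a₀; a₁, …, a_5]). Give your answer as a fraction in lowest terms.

26/15

Use the convergent recurrence hₖ = aₖ·hₖ₋₁ + hₖ₋₂ (and likewise for the denominators kₖ):
a_0 = 1: 1/1
a_1 = 1: 2/1
a_2 = 2: 5/3
a_3 = 1: 7/4
a_4 = 2: 19/11
a_5 = 1: 26/15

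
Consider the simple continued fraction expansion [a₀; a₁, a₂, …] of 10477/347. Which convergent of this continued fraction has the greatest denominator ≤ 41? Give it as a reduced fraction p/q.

List convergents until the denominator exceeds the bound:
a_0 = 30: 30/1  (≤ bound)
a_1 = 5: 151/5  (≤ bound)
a_2 = 5: 785/26  (≤ bound)
a_3 = 1: 936/31  (≤ bound)
a_4 = 1: 1721/57  (> 41, stop)

936/31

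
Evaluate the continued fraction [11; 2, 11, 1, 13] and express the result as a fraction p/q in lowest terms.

3995/348

Build up convergents one term at a time:
a_0 = 11: 11/1
a_1 = 2: 23/2
a_2 = 11: 264/23
a_3 = 1: 287/25
a_4 = 13: 3995/348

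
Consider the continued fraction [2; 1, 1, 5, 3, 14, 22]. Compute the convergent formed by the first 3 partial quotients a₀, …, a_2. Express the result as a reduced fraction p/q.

Use the convergent recurrence hₖ = aₖ·hₖ₋₁ + hₖ₋₂ (and likewise for the denominators kₖ):
a_0 = 2: 2/1
a_1 = 1: 3/1
a_2 = 1: 5/2

5/2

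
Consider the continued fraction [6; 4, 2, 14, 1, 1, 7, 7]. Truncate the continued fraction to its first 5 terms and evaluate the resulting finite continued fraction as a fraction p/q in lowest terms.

Use the convergent recurrence hₖ = aₖ·hₖ₋₁ + hₖ₋₂ (and likewise for the denominators kₖ):
a_0 = 6: 6/1
a_1 = 4: 25/4
a_2 = 2: 56/9
a_3 = 14: 809/130
a_4 = 1: 865/139

865/139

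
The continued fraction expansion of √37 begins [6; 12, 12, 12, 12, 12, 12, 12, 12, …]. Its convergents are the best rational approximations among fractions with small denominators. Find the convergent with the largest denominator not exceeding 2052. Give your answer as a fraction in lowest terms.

a_0 = 6: 6/1  (≤ bound)
a_1 = 12: 73/12  (≤ bound)
a_2 = 12: 882/145  (≤ bound)
a_3 = 12: 10657/1752  (≤ bound)
a_4 = 12: 128766/21169  (> 2052, stop)

10657/1752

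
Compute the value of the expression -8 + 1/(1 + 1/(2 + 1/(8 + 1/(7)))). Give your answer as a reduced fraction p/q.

Start with 7.
8 + 1/(7/1) = 8 + 1/7 = 57/7
2 + 1/(57/7) = 2 + 7/57 = 121/57
1 + 1/(121/57) = 1 + 57/121 = 178/121
-8 + 1/(178/121) = -8 + 121/178 = -1303/178

-1303/178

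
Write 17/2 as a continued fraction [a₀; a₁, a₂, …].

Run the Euclidean algorithm, recording each quotient:
17 ÷ 2 → quotient 8, remainder 1
2 ÷ 1 → quotient 2, remainder 0

[8; 2]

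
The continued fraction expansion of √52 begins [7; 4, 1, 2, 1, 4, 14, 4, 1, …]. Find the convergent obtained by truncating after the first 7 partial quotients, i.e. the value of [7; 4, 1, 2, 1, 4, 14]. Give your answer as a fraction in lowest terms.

9223/1279

a_0 = 7: 7/1
a_1 = 4: 29/4
a_2 = 1: 36/5
a_3 = 2: 101/14
a_4 = 1: 137/19
a_5 = 4: 649/90
a_6 = 14: 9223/1279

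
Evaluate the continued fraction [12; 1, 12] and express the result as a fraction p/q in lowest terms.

168/13

Use the convergent recurrence hₖ = aₖ·hₖ₋₁ + hₖ₋₂ (and likewise for the denominators kₖ):
a_0 = 12: 12/1
a_1 = 1: 13/1
a_2 = 12: 168/13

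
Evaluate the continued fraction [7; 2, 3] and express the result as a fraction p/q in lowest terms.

Start with 3.
2 + 1/(3/1) = 2 + 1/3 = 7/3
7 + 1/(7/3) = 7 + 3/7 = 52/7

52/7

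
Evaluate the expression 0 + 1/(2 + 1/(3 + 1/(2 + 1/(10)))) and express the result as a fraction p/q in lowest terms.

a_0 = 0: 0/1
a_1 = 2: 1/2
a_2 = 3: 3/7
a_3 = 2: 7/16
a_4 = 10: 73/167

73/167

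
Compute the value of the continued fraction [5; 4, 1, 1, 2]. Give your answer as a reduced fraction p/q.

120/23

Start with 2.
1 + 1/(2/1) = 1 + 1/2 = 3/2
1 + 1/(3/2) = 1 + 2/3 = 5/3
4 + 1/(5/3) = 4 + 3/5 = 23/5
5 + 1/(23/5) = 5 + 5/23 = 120/23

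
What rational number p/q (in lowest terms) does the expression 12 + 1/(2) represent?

Work from the innermost term outward:
Start with 2.
12 + 1/(2/1) = 12 + 1/2 = 25/2

25/2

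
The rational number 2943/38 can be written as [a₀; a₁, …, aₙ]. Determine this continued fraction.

[77; 2, 4, 4]

Run the Euclidean algorithm, recording each quotient:
⌊2943/38⌋ = 77, remainder 17
⌊38/17⌋ = 2, remainder 4
⌊17/4⌋ = 4, remainder 1
⌊4/1⌋ = 4, remainder 0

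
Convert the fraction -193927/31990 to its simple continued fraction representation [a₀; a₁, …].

[-7; 1, 15, 10, 28, 3, 2]

-193927 ÷ 31990 → quotient -7, remainder 30003
31990 ÷ 30003 → quotient 1, remainder 1987
30003 ÷ 1987 → quotient 15, remainder 198
1987 ÷ 198 → quotient 10, remainder 7
198 ÷ 7 → quotient 28, remainder 2
7 ÷ 2 → quotient 3, remainder 1
2 ÷ 1 → quotient 2, remainder 0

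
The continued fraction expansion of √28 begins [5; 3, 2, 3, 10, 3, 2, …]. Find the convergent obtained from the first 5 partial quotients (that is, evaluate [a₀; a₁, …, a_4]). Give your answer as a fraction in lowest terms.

Starting at the tail and folding back:
Start with 10.
3 + 1/(10/1) = 3 + 1/10 = 31/10
2 + 1/(31/10) = 2 + 10/31 = 72/31
3 + 1/(72/31) = 3 + 31/72 = 247/72
5 + 1/(247/72) = 5 + 72/247 = 1307/247

1307/247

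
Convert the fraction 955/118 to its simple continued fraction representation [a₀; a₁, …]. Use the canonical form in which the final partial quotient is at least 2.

Apply division with remainder until the remainder is 0:
⌊955/118⌋ = 8, remainder 11
⌊118/11⌋ = 10, remainder 8
⌊11/8⌋ = 1, remainder 3
⌊8/3⌋ = 2, remainder 2
⌊3/2⌋ = 1, remainder 1
⌊2/1⌋ = 2, remainder 0

[8; 10, 1, 2, 1, 2]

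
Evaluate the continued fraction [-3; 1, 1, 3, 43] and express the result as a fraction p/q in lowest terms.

a_0 = -3: -3/1
a_1 = 1: -2/1
a_2 = 1: -5/2
a_3 = 3: -17/7
a_4 = 43: -736/303

-736/303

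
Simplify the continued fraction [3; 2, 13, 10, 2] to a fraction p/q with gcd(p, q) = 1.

Start with 2.
10 + 1/(2/1) = 10 + 1/2 = 21/2
13 + 1/(21/2) = 13 + 2/21 = 275/21
2 + 1/(275/21) = 2 + 21/275 = 571/275
3 + 1/(571/275) = 3 + 275/571 = 1988/571

1988/571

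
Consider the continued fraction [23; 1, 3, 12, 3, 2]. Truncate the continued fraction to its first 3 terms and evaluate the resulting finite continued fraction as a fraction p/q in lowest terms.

Work from the innermost term outward:
Start with 3.
1 + 1/(3/1) = 1 + 1/3 = 4/3
23 + 1/(4/3) = 23 + 3/4 = 95/4

95/4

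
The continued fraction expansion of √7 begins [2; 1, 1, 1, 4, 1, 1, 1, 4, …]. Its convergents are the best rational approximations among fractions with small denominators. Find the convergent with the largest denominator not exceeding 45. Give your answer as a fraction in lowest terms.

List convergents until the denominator exceeds the bound:
a_0 = 2: 2/1  (≤ bound)
a_1 = 1: 3/1  (≤ bound)
a_2 = 1: 5/2  (≤ bound)
a_3 = 1: 8/3  (≤ bound)
a_4 = 4: 37/14  (≤ bound)
a_5 = 1: 45/17  (≤ bound)
a_6 = 1: 82/31  (≤ bound)
a_7 = 1: 127/48  (> 45, stop)

82/31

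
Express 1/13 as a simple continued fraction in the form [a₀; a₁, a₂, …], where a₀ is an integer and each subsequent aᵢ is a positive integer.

1 ÷ 13 → quotient 0, remainder 1
13 ÷ 1 → quotient 13, remainder 0

[0; 13]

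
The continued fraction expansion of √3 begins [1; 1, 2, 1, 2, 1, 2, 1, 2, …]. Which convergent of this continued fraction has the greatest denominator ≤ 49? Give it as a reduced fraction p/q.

a_0 = 1: 1/1  (≤ bound)
a_1 = 1: 2/1  (≤ bound)
a_2 = 2: 5/3  (≤ bound)
a_3 = 1: 7/4  (≤ bound)
a_4 = 2: 19/11  (≤ bound)
a_5 = 1: 26/15  (≤ bound)
a_6 = 2: 71/41  (≤ bound)
a_7 = 1: 97/56  (> 49, stop)

71/41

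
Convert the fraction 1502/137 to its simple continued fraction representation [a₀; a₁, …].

[10; 1, 26, 2, 2]

Apply division with remainder until the remainder is 0:
⌊1502/137⌋ = 10, remainder 132
⌊137/132⌋ = 1, remainder 5
⌊132/5⌋ = 26, remainder 2
⌊5/2⌋ = 2, remainder 1
⌊2/1⌋ = 2, remainder 0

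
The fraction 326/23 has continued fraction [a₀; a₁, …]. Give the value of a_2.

⌊326/23⌋ = 14, remainder 4
⌊23/4⌋ = 5, remainder 3
⌊4/3⌋ = 1, remainder 1

1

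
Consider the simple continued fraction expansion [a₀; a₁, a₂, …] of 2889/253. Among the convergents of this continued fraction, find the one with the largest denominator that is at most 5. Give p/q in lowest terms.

List convergents until the denominator exceeds the bound:
a_0 = 11: 11/1  (≤ bound)
a_1 = 2: 23/2  (≤ bound)
a_2 = 2: 57/5  (≤ bound)
a_3 = 1: 80/7  (> 5, stop)

57/5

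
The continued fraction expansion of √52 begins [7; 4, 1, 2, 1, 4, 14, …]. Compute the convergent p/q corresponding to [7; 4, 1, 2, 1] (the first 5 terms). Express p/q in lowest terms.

137/19

Build up convergents one term at a time:
a_0 = 7: 7/1
a_1 = 4: 29/4
a_2 = 1: 36/5
a_3 = 2: 101/14
a_4 = 1: 137/19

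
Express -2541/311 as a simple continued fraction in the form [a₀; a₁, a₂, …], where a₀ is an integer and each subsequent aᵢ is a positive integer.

[-9; 1, 4, 1, 6, 1, 1, 3]

Run the Euclidean algorithm, recording each quotient:
⌊-2541/311⌋ = -9, remainder 258
⌊311/258⌋ = 1, remainder 53
⌊258/53⌋ = 4, remainder 46
⌊53/46⌋ = 1, remainder 7
⌊46/7⌋ = 6, remainder 4
⌊7/4⌋ = 1, remainder 3
⌊4/3⌋ = 1, remainder 1
⌊3/1⌋ = 3, remainder 0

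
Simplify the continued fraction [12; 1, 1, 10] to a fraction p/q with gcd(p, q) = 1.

263/21

Start with 10.
1 + 1/(10/1) = 1 + 1/10 = 11/10
1 + 1/(11/10) = 1 + 10/11 = 21/11
12 + 1/(21/11) = 12 + 11/21 = 263/21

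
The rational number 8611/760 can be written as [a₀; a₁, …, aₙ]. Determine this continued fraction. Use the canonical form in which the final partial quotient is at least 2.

⌊8611/760⌋ = 11, remainder 251
⌊760/251⌋ = 3, remainder 7
⌊251/7⌋ = 35, remainder 6
⌊7/6⌋ = 1, remainder 1
⌊6/1⌋ = 6, remainder 0

[11; 3, 35, 1, 6]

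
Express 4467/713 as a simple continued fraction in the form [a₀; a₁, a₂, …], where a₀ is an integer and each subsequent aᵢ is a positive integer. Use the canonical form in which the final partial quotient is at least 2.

[6; 3, 1, 3, 2, 1, 1, 8]

4467 = 6·713 + 189, so a_0 = 6
713 = 3·189 + 146, so a_1 = 3
189 = 1·146 + 43, so a_2 = 1
146 = 3·43 + 17, so a_3 = 3
43 = 2·17 + 9, so a_4 = 2
17 = 1·9 + 8, so a_5 = 1
9 = 1·8 + 1, so a_6 = 1
8 = 8·1 + 0, so a_7 = 8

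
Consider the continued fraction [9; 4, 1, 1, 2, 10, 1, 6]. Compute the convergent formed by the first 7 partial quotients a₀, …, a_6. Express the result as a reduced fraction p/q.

a_0 = 9: 9/1
a_1 = 4: 37/4
a_2 = 1: 46/5
a_3 = 1: 83/9
a_4 = 2: 212/23
a_5 = 10: 2203/239
a_6 = 1: 2415/262

2415/262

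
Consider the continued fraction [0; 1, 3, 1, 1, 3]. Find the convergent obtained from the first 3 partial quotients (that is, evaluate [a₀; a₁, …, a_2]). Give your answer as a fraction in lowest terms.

3/4

Work from the innermost term outward:
Start with 3.
1 + 1/(3/1) = 1 + 1/3 = 4/3
0 + 1/(4/3) = 0 + 3/4 = 3/4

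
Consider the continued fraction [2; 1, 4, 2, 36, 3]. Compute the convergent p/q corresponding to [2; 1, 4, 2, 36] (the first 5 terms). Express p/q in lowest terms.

1130/401

Start with 36.
2 + 1/(36/1) = 2 + 1/36 = 73/36
4 + 1/(73/36) = 4 + 36/73 = 328/73
1 + 1/(328/73) = 1 + 73/328 = 401/328
2 + 1/(401/328) = 2 + 328/401 = 1130/401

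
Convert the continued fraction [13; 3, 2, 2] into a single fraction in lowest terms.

226/17

Start with 2.
2 + 1/(2/1) = 2 + 1/2 = 5/2
3 + 1/(5/2) = 3 + 2/5 = 17/5
13 + 1/(17/5) = 13 + 5/17 = 226/17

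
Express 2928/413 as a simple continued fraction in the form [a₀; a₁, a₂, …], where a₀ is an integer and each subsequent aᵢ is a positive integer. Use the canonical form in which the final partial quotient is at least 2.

Repeatedly divide and take the remainder:
⌊2928/413⌋ = 7, remainder 37
⌊413/37⌋ = 11, remainder 6
⌊37/6⌋ = 6, remainder 1
⌊6/1⌋ = 6, remainder 0

[7; 11, 6, 6]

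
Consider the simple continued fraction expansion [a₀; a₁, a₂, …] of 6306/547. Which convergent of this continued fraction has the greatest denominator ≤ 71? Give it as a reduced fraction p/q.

List convergents until the denominator exceeds the bound:
a_0 = 11: 11/1  (≤ bound)
a_1 = 1: 12/1  (≤ bound)
a_2 = 1: 23/2  (≤ bound)
a_3 = 8: 196/17  (≤ bound)
a_4 = 3: 611/53  (≤ bound)
a_5 = 10: 6306/547  (> 71, stop)

611/53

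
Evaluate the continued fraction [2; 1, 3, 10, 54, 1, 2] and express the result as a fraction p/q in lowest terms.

18565/6736

Start with 2.
1 + 1/(2/1) = 1 + 1/2 = 3/2
54 + 1/(3/2) = 54 + 2/3 = 164/3
10 + 1/(164/3) = 10 + 3/164 = 1643/164
3 + 1/(1643/164) = 3 + 164/1643 = 5093/1643
1 + 1/(5093/1643) = 1 + 1643/5093 = 6736/5093
2 + 1/(6736/5093) = 2 + 5093/6736 = 18565/6736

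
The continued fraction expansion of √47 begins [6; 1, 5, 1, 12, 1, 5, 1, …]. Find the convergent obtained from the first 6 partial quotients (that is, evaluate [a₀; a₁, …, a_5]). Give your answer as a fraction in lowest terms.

Start with 1.
12 + 1/(1/1) = 12 + 1/1 = 13/1
1 + 1/(13/1) = 1 + 1/13 = 14/13
5 + 1/(14/13) = 5 + 13/14 = 83/14
1 + 1/(83/14) = 1 + 14/83 = 97/83
6 + 1/(97/83) = 6 + 83/97 = 665/97

665/97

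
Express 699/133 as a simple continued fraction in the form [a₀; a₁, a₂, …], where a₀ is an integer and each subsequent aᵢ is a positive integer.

[5; 3, 1, 10, 3]

699 ÷ 133 → quotient 5, remainder 34
133 ÷ 34 → quotient 3, remainder 31
34 ÷ 31 → quotient 1, remainder 3
31 ÷ 3 → quotient 10, remainder 1
3 ÷ 1 → quotient 3, remainder 0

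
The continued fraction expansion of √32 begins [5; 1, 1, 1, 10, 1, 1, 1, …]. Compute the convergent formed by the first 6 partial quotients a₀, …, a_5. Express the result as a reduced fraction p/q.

198/35

Compute successive convergents:
a_0 = 5: 5/1
a_1 = 1: 6/1
a_2 = 1: 11/2
a_3 = 1: 17/3
a_4 = 10: 181/32
a_5 = 1: 198/35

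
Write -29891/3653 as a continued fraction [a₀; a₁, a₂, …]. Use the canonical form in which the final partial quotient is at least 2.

[-9; 1, 4, 2, 10, 3, 1, 7]

-29891 = -9·3653 + 2986, so a_0 = -9
3653 = 1·2986 + 667, so a_1 = 1
2986 = 4·667 + 318, so a_2 = 4
667 = 2·318 + 31, so a_3 = 2
318 = 10·31 + 8, so a_4 = 10
31 = 3·8 + 7, so a_5 = 3
8 = 1·7 + 1, so a_6 = 1
7 = 7·1 + 0, so a_7 = 7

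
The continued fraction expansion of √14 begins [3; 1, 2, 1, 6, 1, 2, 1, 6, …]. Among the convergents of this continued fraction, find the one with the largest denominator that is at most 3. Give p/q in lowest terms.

List convergents until the denominator exceeds the bound:
a_0 = 3: 3/1  (≤ bound)
a_1 = 1: 4/1  (≤ bound)
a_2 = 2: 11/3  (≤ bound)
a_3 = 1: 15/4  (> 3, stop)

11/3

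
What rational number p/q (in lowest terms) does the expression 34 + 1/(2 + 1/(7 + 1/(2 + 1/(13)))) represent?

Build up convergents one term at a time:
a_0 = 34: 34/1
a_1 = 2: 69/2
a_2 = 7: 517/15
a_3 = 2: 1103/32
a_4 = 13: 14856/431

14856/431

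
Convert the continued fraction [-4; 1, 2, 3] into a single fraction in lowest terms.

-33/10

a_0 = -4: -4/1
a_1 = 1: -3/1
a_2 = 2: -10/3
a_3 = 3: -33/10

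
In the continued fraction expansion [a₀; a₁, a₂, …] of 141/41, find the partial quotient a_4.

⌊141/41⌋ = 3, remainder 18
⌊41/18⌋ = 2, remainder 5
⌊18/5⌋ = 3, remainder 3
⌊5/3⌋ = 1, remainder 2
⌊3/2⌋ = 1, remainder 1

1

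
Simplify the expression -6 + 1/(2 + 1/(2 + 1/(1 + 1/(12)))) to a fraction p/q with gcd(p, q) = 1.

Build up convergents one term at a time:
a_0 = -6: -6/1
a_1 = 2: -11/2
a_2 = 2: -28/5
a_3 = 1: -39/7
a_4 = 12: -496/89

-496/89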